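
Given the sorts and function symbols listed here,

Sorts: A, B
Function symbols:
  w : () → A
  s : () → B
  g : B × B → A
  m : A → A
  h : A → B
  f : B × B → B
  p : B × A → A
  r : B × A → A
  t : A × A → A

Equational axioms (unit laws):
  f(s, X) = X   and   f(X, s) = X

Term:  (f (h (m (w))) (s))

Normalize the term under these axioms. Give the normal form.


1. (f (h (m (w))) (s))  →  (h (m (w)))

normal form = (h (m (w)))


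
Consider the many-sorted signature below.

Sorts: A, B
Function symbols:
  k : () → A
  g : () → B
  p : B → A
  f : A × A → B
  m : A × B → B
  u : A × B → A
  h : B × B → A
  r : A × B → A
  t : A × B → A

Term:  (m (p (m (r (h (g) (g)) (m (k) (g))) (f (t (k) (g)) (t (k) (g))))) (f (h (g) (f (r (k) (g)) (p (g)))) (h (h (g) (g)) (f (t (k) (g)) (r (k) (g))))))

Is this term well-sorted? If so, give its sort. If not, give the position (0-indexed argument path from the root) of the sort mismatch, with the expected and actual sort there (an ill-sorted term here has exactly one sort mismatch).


          (g) : B
          (g) : B
        (h (g) (g)) : A
          (k) : A
          (g) : B
        (m (k) (g)) : B
      (r (h (g) (g)) (m (k) (g))) : A
          (k) : A
          (g) : B
        (t (k) (g)) : A
          (k) : A
          (g) : B
        (t (k) (g)) : A
      (f (t (k) (g)) (t (k) (g))) : B
    (m (r (h (g) (g)) (m (k) (g))) (f (t (k) (g)) (t (k) (g)))) : B
  (p (m (r (h (g) (g)) (m (k) (g))) (f (t (k) (g)) (t (k) (g))))) : A
      (g) : B
          (k) : A
          (g) : B
        (r (k) (g)) : A
          (g) : B
        (p (g)) : A
      (f (r (k) (g)) (p (g))) : B
    (h (g) (f (r (k) (g)) (p (g)))) : A
        (g) : B
        (g) : B
      (h (g) (g)) : A
          (k) : A
          (g) : B
        (t (k) (g)) : A
          (k) : A
          (g) : B
        (r (k) (g)) : A
      (f (t (k) (g)) (r (k) (g))) : B
    (h (h (g) (g)) (f (t (k) (g)) (r (k) (g)))) : ✗ arg 0 at [1, 1, 0] has sort A, expected B

ill-sorted at position [1, 1, 0]: expected B, got A


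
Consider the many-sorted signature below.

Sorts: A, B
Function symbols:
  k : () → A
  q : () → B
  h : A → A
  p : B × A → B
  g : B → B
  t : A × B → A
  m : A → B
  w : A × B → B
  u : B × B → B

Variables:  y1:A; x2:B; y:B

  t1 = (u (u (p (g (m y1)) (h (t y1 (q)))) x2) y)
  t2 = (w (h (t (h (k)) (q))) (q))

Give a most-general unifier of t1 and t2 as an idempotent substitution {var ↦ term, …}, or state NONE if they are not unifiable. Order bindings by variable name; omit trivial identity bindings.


head clash or occurs-check failure — not unifiable

NONE (not unifiable)


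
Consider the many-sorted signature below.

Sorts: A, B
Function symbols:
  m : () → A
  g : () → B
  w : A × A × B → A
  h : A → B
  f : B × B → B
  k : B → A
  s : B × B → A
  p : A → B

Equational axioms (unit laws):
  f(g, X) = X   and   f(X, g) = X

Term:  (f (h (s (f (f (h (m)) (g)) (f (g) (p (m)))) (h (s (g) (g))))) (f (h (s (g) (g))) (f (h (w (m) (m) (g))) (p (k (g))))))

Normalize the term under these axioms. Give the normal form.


1. (f (h (s (f (f (h (m)) (g)) (f (g) (p (m)))) (h (s (g) (g))))) (f (h (s (g) (g))) (f (h (w (m) (m) (g))) (p (k (g))))))  →  (f (h (s (f (h (m)) (f (g) (p (m)))) (h (s (g) (g))))) (f (h (s (g) (g))) (f (h (w (m) (m) (g))) (p (k (g))))))
2. (f (h (s (f (h (m)) (f (g) (p (m)))) (h (s (g) (g))))) (f (h (s (g) (g))) (f (h (w (m) (m) (g))) (p (k (g))))))  →  (f (h (s (f (h (m)) (p (m))) (h (s (g) (g))))) (f (h (s (g) (g))) (f (h (w (m) (m) (g))) (p (k (g))))))

normal form = (f (h (s (f (h (m)) (p (m))) (h (s (g) (g))))) (f (h (s (g) (g))) (f (h (w (m) (m) (g))) (p (k (g))))))


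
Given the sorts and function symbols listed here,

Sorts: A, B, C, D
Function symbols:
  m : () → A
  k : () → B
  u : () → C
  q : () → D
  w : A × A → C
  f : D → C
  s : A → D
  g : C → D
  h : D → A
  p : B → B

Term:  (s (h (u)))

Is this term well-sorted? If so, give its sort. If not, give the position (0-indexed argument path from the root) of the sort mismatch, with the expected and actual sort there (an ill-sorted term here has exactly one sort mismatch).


ill-sorted at position [0, 0]: expected D, got C

    (u) : C
  (h (u)) : ✗ arg 0 at [0, 0] has sort C, expected D


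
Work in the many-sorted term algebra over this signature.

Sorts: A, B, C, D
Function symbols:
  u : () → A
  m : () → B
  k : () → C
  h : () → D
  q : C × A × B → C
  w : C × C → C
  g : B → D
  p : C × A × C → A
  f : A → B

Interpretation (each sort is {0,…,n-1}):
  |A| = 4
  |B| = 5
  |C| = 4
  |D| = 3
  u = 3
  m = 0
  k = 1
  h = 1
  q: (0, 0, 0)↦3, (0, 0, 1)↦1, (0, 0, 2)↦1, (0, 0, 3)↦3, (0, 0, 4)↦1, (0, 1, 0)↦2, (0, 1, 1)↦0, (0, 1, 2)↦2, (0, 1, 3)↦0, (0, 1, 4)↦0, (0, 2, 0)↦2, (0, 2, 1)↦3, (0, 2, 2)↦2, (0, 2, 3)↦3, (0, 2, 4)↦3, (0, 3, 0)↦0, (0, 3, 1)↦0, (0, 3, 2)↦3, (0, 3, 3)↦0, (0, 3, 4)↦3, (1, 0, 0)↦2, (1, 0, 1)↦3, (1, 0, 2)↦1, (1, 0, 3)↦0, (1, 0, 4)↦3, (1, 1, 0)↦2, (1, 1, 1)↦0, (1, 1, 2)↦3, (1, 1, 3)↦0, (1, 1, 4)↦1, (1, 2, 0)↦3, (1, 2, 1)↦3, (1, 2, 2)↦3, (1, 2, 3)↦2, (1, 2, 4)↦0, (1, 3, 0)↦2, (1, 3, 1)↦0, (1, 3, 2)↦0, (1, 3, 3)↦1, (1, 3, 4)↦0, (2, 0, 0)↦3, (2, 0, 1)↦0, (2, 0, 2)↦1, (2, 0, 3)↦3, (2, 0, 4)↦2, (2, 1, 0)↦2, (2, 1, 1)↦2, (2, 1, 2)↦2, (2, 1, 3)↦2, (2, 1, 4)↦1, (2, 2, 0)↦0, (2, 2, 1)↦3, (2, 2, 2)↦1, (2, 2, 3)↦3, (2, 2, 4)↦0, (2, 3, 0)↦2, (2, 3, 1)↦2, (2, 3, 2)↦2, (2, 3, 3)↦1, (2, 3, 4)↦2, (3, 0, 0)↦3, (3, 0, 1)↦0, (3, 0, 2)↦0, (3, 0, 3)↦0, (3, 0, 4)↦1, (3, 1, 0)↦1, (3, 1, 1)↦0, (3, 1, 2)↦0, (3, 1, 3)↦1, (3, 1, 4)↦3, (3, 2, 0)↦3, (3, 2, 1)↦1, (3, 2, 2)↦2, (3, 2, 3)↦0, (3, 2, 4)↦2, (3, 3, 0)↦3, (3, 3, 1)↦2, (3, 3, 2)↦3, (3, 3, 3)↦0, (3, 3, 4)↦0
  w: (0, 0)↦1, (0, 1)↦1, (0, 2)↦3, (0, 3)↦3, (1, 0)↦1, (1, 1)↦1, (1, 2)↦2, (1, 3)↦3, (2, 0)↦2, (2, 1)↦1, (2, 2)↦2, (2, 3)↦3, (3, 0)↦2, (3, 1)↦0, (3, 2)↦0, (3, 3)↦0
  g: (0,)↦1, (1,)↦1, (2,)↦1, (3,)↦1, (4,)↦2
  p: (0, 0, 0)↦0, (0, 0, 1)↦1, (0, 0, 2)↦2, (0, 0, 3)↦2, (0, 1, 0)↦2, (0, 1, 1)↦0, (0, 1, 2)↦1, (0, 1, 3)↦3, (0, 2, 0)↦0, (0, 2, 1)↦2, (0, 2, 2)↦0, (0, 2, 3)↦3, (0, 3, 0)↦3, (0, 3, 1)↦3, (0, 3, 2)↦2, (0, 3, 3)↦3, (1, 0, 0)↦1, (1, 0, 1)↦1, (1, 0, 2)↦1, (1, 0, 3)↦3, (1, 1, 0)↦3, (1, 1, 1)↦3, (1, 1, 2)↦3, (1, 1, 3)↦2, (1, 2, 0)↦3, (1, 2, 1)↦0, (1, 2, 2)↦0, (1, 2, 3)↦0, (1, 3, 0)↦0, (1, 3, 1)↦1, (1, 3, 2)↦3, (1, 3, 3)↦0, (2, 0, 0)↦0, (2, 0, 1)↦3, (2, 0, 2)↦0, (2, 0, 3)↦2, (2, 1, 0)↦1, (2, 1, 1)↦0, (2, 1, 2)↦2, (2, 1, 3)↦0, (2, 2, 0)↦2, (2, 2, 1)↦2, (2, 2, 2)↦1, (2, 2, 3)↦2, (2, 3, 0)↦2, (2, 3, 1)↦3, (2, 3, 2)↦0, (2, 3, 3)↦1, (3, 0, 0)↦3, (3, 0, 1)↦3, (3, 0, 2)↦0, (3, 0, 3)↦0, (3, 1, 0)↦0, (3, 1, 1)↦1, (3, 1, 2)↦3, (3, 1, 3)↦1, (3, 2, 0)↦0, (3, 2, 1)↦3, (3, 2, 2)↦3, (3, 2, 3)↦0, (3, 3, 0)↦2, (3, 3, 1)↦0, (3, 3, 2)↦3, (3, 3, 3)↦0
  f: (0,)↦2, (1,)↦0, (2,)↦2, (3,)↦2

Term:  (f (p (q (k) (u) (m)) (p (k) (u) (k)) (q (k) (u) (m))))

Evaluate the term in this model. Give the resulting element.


  k = 1
  u = 3
  m = 0
  (q (k) (u) (m)) = q(1, 3, 0) = 2
  k = 1
  u = 3
  k = 1
  (p (k) (u) (k)) = p(1, 3, 1) = 1
  k = 1
  u = 3
  m = 0
  (q (k) (u) (m)) = q(1, 3, 0) = 2
  (p (q (k) (u) (m)) (p (k) (u) (k)) (q (k) (u) (m))) = p(2, 1, 2) = 2
  (f (p (q (k) (u) (m)) (p (k) (u) (k)) (q (k) (u) (m)))) = f(2,) = 2

value = 2


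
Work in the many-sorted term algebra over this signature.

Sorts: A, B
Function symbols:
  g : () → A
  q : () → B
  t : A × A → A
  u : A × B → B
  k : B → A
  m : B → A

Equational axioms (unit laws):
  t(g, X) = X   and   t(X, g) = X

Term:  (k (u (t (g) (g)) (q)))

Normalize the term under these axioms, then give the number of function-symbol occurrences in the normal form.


size = 4

1. (k (u (t (g) (g)) (q)))  →  (k (u (g) (q)))
normal form: (k (u (g) (q)))


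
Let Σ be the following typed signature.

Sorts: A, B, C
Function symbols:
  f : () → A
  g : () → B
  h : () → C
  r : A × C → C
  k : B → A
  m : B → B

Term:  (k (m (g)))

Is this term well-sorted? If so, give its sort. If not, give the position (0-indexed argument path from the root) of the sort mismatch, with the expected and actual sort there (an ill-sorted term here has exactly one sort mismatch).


well-sorted; sort = A

    (g) : B
  (m (g)) : B
(k (m (g))) : A


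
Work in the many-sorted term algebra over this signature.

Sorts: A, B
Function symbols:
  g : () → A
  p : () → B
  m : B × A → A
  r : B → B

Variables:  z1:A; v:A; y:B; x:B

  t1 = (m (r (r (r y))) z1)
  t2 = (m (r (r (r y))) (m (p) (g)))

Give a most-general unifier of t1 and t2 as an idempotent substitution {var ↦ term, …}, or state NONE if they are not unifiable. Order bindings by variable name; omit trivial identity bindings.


{z1 ↦ (m (p) (g))}


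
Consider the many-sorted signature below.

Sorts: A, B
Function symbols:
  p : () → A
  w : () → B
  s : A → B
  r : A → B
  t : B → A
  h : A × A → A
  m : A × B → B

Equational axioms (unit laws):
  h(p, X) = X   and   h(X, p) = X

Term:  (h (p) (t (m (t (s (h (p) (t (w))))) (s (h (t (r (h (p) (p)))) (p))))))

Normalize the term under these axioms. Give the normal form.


1. (h (p) (t (m (t (s (h (p) (t (w))))) (s (h (t (r (h (p) (p)))) (p))))))  →  (t (m (t (s (h (p) (t (w))))) (s (h (t (r (h (p) (p)))) (p)))))
2. (t (m (t (s (h (p) (t (w))))) (s (h (t (r (h (p) (p)))) (p)))))  →  (t (m (t (s (t (w)))) (s (h (t (r (h (p) (p)))) (p)))))
3. (t (m (t (s (t (w)))) (s (h (t (r (h (p) (p)))) (p)))))  →  (t (m (t (s (t (w)))) (s (t (r (h (p) (p)))))))
4. (t (m (t (s (t (w)))) (s (t (r (h (p) (p)))))))  →  (t (m (t (s (t (w)))) (s (t (r (p))))))

normal form = (t (m (t (s (t (w)))) (s (t (r (p))))))


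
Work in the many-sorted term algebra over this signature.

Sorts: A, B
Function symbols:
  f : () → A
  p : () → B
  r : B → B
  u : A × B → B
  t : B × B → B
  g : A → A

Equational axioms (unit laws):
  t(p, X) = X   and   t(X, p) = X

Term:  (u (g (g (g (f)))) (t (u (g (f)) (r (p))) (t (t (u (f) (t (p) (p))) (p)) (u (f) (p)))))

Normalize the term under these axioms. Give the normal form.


1. (u (g (g (g (f)))) (t (u (g (f)) (r (p))) (t (t (u (f) (t (p) (p))) (p)) (u (f) (p)))))  →  (u (g (g (g (f)))) (t (u (g (f)) (r (p))) (t (u (f) (t (p) (p))) (u (f) (p)))))
2. (u (g (g (g (f)))) (t (u (g (f)) (r (p))) (t (u (f) (t (p) (p))) (u (f) (p)))))  →  (u (g (g (g (f)))) (t (u (g (f)) (r (p))) (t (u (f) (p)) (u (f) (p)))))

normal form = (u (g (g (g (f)))) (t (u (g (f)) (r (p))) (t (u (f) (p)) (u (f) (p)))))


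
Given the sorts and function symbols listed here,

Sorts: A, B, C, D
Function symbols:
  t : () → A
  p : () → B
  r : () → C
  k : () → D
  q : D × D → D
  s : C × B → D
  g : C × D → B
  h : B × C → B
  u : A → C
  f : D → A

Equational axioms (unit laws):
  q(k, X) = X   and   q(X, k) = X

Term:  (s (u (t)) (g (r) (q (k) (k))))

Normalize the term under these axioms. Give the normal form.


1. (s (u (t)) (g (r) (q (k) (k))))  →  (s (u (t)) (g (r) (k)))

normal form = (s (u (t)) (g (r) (k)))


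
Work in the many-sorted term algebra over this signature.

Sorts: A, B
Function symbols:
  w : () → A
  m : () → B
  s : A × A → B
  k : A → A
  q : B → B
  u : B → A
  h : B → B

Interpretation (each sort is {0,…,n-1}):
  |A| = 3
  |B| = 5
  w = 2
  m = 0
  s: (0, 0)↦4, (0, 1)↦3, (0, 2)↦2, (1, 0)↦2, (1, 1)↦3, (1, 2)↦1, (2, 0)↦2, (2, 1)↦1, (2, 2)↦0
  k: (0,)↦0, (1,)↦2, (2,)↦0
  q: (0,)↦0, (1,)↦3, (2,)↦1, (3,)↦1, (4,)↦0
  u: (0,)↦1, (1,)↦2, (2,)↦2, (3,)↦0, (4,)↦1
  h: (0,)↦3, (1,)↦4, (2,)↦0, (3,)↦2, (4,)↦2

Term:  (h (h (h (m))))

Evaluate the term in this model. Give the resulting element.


value = 0

  m = 0
  (h (m)) = h(0,) = 3
  (h (h (m))) = h(3,) = 2
  (h (h (h (m)))) = h(2,) = 0


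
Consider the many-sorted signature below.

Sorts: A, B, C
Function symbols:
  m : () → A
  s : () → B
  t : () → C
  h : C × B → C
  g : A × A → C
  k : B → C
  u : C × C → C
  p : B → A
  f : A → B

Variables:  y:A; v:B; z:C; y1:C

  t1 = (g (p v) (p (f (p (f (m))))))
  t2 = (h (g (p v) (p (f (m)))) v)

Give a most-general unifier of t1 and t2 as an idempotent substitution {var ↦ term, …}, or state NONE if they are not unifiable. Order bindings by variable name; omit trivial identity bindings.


NONE (not unifiable)

head clash or occurs-check failure — not unifiable


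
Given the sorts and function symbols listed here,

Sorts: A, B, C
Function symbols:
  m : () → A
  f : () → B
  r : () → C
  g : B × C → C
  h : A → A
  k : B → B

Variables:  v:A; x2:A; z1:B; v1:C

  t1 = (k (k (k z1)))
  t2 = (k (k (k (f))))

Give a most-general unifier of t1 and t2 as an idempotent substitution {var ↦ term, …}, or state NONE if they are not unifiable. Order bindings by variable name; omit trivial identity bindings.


{z1 ↦ (f)}


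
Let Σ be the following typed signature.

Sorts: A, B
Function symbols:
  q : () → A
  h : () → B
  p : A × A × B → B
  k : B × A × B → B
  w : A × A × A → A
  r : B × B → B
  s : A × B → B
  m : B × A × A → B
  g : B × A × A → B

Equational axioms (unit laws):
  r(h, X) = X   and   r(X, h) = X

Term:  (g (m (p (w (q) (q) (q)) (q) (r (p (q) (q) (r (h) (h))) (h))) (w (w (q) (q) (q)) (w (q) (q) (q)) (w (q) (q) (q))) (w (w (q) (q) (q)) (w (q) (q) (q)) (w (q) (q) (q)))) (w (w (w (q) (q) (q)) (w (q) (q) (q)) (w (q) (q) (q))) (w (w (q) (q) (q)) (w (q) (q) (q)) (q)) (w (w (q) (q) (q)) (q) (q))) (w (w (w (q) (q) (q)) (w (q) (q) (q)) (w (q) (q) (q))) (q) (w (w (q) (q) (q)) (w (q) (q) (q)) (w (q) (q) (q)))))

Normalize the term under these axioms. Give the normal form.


1. (g (m (p (w (q) (q) (q)) (q) (r (p (q) (q) (r (h) (h))) (h))) (w (w (q) (q) (q)) (w (q) (q) (q)) (w (q) (q) (q))) (w (w (q) (q) (q)) (w (q) (q) (q)) (w (q) (q) (q)))) (w (w (w (q) (q) (q)) (w (q) (q) (q)) (w (q) (q) (q))) (w (w (q) (q) (q)) (w (q) (q) (q)) (q)) (w (w (q) (q) (q)) (q) (q))) (w (w (w (q) (q) (q)) (w (q) (q) (q)) (w (q) (q) (q))) (q) (w (w (q) (q) (q)) (w (q) (q) (q)) (w (q) (q) (q)))))  →  (g (m (p (w (q) (q) (q)) (q) (p (q) (q) (r (h) (h)))) (w (w (q) (q) (q)) (w (q) (q) (q)) (w (q) (q) (q))) (w (w (q) (q) (q)) (w (q) (q) (q)) (w (q) (q) (q)))) (w (w (w (q) (q) (q)) (w (q) (q) (q)) (w (q) (q) (q))) (w (w (q) (q) (q)) (w (q) (q) (q)) (q)) (w (w (q) (q) (q)) (q) (q))) (w (w (w (q) (q) (q)) (w (q) (q) (q)) (w (q) (q) (q))) (q) (w (w (q) (q) (q)) (w (q) (q) (q)) (w (q) (q) (q)))))
2. (g (m (p (w (q) (q) (q)) (q) (p (q) (q) (r (h) (h)))) (w (w (q) (q) (q)) (w (q) (q) (q)) (w (q) (q) (q))) (w (w (q) (q) (q)) (w (q) (q) (q)) (w (q) (q) (q)))) (w (w (w (q) (q) (q)) (w (q) (q) (q)) (w (q) (q) (q))) (w (w (q) (q) (q)) (w (q) (q) (q)) (q)) (w (w (q) (q) (q)) (q) (q))) (w (w (w (q) (q) (q)) (w (q) (q) (q)) (w (q) (q) (q))) (q) (w (w (q) (q) (q)) (w (q) (q) (q)) (w (q) (q) (q)))))  →  (g (m (p (w (q) (q) (q)) (q) (p (q) (q) (h))) (w (w (q) (q) (q)) (w (q) (q) (q)) (w (q) (q) (q))) (w (w (q) (q) (q)) (w (q) (q) (q)) (w (q) (q) (q)))) (w (w (w (q) (q) (q)) (w (q) (q) (q)) (w (q) (q) (q))) (w (w (q) (q) (q)) (w (q) (q) (q)) (q)) (w (w (q) (q) (q)) (q) (q))) (w (w (w (q) (q) (q)) (w (q) (q) (q)) (w (q) (q) (q))) (q) (w (w (q) (q) (q)) (w (q) (q) (q)) (w (q) (q) (q)))))

normal form = (g (m (p (w (q) (q) (q)) (q) (p (q) (q) (h))) (w (w (q) (q) (q)) (w (q) (q) (q)) (w (q) (q) (q))) (w (w (q) (q) (q)) (w (q) (q) (q)) (w (q) (q) (q)))) (w (w (w (q) (q) (q)) (w (q) (q) (q)) (w (q) (q) (q))) (w (w (q) (q) (q)) (w (q) (q) (q)) (q)) (w (w (q) (q) (q)) (q) (q))) (w (w (w (q) (q) (q)) (w (q) (q) (q)) (w (q) (q) (q))) (q) (w (w (q) (q) (q)) (w (q) (q) (q)) (w (q) (q) (q)))))


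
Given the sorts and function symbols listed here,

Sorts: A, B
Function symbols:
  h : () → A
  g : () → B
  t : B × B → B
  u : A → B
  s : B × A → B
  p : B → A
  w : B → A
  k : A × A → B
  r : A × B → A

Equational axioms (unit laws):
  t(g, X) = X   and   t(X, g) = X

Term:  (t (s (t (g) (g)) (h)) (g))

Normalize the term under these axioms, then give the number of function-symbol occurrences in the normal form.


1. (t (s (t (g) (g)) (h)) (g))  →  (s (t (g) (g)) (h))
2. (s (t (g) (g)) (h))  →  (s (g) (h))
normal form: (s (g) (h))

size = 3


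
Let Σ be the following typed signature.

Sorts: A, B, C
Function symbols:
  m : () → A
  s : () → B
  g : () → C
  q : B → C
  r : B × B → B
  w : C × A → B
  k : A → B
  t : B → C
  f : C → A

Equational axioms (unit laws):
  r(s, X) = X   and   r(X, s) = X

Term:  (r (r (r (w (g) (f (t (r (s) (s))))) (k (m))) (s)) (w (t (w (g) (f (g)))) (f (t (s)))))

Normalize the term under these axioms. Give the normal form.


1. (r (r (r (w (g) (f (t (r (s) (s))))) (k (m))) (s)) (w (t (w (g) (f (g)))) (f (t (s)))))  →  (r (r (w (g) (f (t (r (s) (s))))) (k (m))) (w (t (w (g) (f (g)))) (f (t (s)))))
2. (r (r (w (g) (f (t (r (s) (s))))) (k (m))) (w (t (w (g) (f (g)))) (f (t (s)))))  →  (r (r (w (g) (f (t (s)))) (k (m))) (w (t (w (g) (f (g)))) (f (t (s)))))

normal form = (r (r (w (g) (f (t (s)))) (k (m))) (w (t (w (g) (f (g)))) (f (t (s)))))


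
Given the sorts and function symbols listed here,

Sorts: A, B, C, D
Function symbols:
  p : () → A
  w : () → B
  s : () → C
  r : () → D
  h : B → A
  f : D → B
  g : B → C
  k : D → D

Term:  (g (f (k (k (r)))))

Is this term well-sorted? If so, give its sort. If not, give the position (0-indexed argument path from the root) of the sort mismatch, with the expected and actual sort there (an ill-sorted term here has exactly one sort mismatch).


        (r) : D
      (k (r)) : D
    (k (k (r))) : D
  (f (k (k (r)))) : B
(g (f (k (k (r))))) : C

well-sorted; sort = C


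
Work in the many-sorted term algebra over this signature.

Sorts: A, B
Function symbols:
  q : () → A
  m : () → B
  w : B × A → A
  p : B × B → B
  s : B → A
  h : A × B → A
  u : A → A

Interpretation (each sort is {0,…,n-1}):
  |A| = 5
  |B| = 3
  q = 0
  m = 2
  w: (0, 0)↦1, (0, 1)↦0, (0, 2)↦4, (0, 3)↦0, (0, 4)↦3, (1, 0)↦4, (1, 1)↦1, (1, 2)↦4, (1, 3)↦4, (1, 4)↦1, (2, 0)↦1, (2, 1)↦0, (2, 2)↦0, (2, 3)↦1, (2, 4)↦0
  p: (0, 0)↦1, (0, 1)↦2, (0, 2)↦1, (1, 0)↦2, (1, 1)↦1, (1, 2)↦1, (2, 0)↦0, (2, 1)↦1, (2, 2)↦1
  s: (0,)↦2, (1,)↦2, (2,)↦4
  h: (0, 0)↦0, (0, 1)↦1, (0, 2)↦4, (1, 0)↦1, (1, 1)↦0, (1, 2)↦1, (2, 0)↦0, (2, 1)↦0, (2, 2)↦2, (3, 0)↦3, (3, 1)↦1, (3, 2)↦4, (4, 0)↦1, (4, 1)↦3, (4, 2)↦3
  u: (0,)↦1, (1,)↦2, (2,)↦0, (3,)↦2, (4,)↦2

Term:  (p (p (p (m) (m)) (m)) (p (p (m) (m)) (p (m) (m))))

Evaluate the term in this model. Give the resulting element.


  m = 2
  m = 2
  (p (m) (m)) = p(2, 2) = 1
  m = 2
  (p (p (m) (m)) (m)) = p(1, 2) = 1
  m = 2
  m = 2
  (p (m) (m)) = p(2, 2) = 1
  m = 2
  m = 2
  (p (m) (m)) = p(2, 2) = 1
  (p (p (m) (m)) (p (m) (m))) = p(1, 1) = 1
  (p (p (p (m) (m)) (m)) (p (p (m) (m)) (p (m) (m)))) = p(1, 1) = 1

value = 1


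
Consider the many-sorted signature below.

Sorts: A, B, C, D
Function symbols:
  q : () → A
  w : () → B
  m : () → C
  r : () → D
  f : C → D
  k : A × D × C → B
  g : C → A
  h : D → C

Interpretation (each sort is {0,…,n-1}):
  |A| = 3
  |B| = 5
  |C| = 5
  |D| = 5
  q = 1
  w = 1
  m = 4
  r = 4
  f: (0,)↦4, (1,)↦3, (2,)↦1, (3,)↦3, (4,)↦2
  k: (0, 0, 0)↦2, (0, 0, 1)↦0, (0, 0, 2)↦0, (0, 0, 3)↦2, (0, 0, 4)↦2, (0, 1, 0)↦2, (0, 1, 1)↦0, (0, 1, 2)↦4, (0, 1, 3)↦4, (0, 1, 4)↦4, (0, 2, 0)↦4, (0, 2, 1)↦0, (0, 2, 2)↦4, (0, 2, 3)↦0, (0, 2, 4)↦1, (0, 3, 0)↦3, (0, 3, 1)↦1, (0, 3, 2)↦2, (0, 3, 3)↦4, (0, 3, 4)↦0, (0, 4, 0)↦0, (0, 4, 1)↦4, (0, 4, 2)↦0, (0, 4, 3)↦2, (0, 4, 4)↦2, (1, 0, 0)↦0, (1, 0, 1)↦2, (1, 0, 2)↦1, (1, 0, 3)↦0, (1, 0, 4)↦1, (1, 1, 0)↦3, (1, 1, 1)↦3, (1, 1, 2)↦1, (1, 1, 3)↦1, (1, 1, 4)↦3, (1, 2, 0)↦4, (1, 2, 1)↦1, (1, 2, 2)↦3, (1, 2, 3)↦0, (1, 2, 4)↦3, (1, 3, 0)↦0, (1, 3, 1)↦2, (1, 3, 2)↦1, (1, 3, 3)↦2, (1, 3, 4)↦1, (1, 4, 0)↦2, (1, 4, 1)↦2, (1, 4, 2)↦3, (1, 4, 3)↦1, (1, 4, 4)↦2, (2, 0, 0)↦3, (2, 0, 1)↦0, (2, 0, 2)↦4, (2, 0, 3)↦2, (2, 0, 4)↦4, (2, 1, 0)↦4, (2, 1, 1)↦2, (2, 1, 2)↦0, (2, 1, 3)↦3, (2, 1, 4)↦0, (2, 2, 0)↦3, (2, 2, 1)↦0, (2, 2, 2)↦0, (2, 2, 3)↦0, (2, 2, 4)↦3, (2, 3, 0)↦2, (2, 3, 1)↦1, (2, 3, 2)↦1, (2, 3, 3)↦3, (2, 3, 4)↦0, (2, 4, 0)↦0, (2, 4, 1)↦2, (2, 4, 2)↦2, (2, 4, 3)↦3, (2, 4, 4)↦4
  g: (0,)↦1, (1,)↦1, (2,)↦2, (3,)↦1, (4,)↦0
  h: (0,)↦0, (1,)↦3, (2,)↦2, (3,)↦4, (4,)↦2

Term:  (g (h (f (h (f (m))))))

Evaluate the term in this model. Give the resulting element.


  m = 4
  (f (m)) = f(4,) = 2
  (h (f (m))) = h(2,) = 2
  (f (h (f (m)))) = f(2,) = 1
  (h (f (h (f (m))))) = h(1,) = 3
  (g (h (f (h (f (m)))))) = g(3,) = 1

value = 1


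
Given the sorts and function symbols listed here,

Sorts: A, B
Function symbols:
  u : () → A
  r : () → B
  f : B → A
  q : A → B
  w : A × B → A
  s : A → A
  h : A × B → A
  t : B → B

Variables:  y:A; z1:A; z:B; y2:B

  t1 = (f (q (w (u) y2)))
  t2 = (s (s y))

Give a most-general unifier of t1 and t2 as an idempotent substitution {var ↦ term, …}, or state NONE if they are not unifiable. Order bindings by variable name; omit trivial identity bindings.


NONE (not unifiable)

head clash or occurs-check failure — not unifiable


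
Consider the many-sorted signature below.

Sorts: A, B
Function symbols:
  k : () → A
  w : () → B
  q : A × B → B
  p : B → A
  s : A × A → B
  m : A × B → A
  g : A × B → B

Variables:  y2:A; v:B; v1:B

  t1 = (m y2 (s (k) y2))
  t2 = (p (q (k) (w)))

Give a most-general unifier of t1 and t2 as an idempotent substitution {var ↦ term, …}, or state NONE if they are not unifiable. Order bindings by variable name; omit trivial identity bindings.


head clash or occurs-check failure — not unifiable

NONE (not unifiable)


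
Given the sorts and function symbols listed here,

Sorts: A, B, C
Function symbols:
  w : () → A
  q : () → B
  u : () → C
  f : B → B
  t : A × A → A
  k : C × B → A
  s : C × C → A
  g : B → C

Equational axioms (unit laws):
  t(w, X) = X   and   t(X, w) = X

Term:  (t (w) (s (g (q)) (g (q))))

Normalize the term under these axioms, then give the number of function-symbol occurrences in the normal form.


size = 5

1. (t (w) (s (g (q)) (g (q))))  →  (s (g (q)) (g (q)))
normal form: (s (g (q)) (g (q)))


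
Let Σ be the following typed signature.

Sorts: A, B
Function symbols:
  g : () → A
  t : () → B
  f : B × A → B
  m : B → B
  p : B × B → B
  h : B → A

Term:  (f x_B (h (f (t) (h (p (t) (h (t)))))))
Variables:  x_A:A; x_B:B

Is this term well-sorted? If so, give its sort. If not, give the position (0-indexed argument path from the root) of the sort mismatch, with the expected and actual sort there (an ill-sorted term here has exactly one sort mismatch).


  x_B : B
      (t) : B
          (t) : B
            (t) : B
          (h (t)) : A
        (p (t) (h (t))) : ✗ arg 1 at [1, 0, 1, 0, 1] has sort A, expected B

ill-sorted at position [1, 0, 1, 0, 1]: expected B, got A


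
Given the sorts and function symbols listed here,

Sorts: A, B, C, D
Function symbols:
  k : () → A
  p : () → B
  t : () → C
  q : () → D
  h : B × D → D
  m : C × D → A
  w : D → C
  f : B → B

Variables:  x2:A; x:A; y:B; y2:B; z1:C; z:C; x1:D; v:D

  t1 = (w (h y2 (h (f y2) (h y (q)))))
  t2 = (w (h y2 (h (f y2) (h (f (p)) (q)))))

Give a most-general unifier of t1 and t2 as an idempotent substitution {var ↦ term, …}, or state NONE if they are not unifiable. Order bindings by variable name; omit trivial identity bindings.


{y ↦ (f (p))}


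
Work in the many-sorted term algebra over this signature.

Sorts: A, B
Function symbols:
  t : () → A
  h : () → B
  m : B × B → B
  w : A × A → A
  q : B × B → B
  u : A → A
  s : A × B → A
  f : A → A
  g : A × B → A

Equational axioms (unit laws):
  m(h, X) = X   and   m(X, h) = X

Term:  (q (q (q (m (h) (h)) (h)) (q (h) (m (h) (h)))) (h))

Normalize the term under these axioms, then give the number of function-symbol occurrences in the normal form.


size = 9

1. (q (q (q (m (h) (h)) (h)) (q (h) (m (h) (h)))) (h))  →  (q (q (q (h) (h)) (q (h) (m (h) (h)))) (h))
2. (q (q (q (h) (h)) (q (h) (m (h) (h)))) (h))  →  (q (q (q (h) (h)) (q (h) (h))) (h))
normal form: (q (q (q (h) (h)) (q (h) (h))) (h))


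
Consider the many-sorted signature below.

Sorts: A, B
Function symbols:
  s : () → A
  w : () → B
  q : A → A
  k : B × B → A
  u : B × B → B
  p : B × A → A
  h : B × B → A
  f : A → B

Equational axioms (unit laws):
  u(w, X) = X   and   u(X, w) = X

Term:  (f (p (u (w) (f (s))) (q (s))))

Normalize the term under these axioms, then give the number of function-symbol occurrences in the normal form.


size = 6

1. (f (p (u (w) (f (s))) (q (s))))  →  (f (p (f (s)) (q (s))))
normal form: (f (p (f (s)) (q (s))))


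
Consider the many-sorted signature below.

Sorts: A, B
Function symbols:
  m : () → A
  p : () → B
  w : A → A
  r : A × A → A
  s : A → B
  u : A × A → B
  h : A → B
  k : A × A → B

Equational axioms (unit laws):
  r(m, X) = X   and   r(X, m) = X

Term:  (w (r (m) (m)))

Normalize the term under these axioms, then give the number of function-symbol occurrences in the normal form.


1. (w (r (m) (m)))  →  (w (m))
normal form: (w (m))

size = 2


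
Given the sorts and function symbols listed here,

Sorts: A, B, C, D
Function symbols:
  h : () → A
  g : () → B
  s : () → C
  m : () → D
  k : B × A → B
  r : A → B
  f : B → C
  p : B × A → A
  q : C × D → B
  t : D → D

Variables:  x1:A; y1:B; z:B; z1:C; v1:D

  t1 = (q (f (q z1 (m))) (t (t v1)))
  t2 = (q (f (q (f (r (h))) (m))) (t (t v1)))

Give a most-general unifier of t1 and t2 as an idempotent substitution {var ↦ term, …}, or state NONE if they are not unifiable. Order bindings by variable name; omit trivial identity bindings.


{z1 ↦ (f (r (h)))}


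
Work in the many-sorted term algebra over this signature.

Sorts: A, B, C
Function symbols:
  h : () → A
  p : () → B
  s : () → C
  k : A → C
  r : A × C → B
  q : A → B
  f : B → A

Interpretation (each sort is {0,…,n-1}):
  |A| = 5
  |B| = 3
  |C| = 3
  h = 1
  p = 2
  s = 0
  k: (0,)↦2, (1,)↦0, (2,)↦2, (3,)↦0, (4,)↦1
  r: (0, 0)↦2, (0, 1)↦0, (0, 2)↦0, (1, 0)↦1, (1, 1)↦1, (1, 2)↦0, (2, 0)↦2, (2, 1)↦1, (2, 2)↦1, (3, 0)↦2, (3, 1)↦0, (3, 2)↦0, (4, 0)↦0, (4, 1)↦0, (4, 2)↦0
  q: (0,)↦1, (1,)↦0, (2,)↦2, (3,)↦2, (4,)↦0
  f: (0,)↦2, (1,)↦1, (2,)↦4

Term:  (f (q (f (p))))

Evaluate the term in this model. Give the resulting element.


value = 2

  p = 2
  (f (p)) = f(2,) = 4
  (q (f (p))) = q(4,) = 0
  (f (q (f (p)))) = f(0,) = 2


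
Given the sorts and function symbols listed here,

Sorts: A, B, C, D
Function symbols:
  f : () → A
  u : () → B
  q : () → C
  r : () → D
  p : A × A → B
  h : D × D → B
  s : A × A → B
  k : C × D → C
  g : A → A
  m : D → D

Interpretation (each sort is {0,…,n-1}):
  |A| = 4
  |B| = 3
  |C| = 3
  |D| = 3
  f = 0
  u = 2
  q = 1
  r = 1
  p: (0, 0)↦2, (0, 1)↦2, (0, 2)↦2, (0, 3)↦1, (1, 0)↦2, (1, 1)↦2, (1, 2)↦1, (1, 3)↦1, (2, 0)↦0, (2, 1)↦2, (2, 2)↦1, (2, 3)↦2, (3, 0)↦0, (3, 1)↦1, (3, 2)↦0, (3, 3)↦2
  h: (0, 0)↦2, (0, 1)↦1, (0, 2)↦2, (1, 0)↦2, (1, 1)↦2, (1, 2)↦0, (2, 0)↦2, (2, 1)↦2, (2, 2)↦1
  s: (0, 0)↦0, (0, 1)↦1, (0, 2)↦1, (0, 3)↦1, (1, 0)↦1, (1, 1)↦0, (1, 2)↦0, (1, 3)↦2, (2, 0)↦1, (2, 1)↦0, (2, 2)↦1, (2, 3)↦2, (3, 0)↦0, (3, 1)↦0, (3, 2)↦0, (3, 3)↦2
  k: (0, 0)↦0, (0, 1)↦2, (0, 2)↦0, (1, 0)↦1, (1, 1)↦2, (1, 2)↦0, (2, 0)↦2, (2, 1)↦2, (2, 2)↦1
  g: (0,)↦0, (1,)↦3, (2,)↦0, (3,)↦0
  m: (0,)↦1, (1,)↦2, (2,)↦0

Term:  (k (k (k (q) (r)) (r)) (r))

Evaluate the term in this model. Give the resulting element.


  q = 1
  r = 1
  (k (q) (r)) = k(1, 1) = 2
  r = 1
  (k (k (q) (r)) (r)) = k(2, 1) = 2
  r = 1
  (k (k (k (q) (r)) (r)) (r)) = k(2, 1) = 2

value = 2


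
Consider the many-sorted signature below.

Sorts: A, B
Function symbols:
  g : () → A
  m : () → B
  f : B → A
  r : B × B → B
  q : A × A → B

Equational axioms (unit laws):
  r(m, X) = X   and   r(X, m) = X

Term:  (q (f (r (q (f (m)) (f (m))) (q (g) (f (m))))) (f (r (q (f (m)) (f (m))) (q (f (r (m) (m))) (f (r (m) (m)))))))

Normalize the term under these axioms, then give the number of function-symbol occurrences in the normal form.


1. (q (f (r (q (f (m)) (f (m))) (q (g) (f (m))))) (f (r (q (f (m)) (f (m))) (q (f (r (m) (m))) (f (r (m) (m)))))))  →  (q (f (r (q (f (m)) (f (m))) (q (g) (f (m))))) (f (r (q (f (m)) (f (m))) (q (f (m)) (f (r (m) (m)))))))
2. (q (f (r (q (f (m)) (f (m))) (q (g) (f (m))))) (f (r (q (f (m)) (f (m))) (q (f (m)) (f (r (m) (m)))))))  →  (q (f (r (q (f (m)) (f (m))) (q (g) (f (m))))) (f (r (q (f (m)) (f (m))) (q (f (m)) (f (m))))))
normal form: (q (f (r (q (f (m)) (f (m))) (q (g) (f (m))))) (f (r (q (f (m)) (f (m))) (q (f (m)) (f (m))))))

size = 24


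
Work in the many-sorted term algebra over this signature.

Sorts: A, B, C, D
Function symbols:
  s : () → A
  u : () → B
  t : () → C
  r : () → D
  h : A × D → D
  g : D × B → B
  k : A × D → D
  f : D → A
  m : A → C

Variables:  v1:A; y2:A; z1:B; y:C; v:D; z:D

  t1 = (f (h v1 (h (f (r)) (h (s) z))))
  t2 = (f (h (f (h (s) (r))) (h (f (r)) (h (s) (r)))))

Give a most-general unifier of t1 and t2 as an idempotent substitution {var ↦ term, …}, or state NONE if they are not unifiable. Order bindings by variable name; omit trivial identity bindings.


{v1 ↦ (f (h (s) (r))), z ↦ (r)}


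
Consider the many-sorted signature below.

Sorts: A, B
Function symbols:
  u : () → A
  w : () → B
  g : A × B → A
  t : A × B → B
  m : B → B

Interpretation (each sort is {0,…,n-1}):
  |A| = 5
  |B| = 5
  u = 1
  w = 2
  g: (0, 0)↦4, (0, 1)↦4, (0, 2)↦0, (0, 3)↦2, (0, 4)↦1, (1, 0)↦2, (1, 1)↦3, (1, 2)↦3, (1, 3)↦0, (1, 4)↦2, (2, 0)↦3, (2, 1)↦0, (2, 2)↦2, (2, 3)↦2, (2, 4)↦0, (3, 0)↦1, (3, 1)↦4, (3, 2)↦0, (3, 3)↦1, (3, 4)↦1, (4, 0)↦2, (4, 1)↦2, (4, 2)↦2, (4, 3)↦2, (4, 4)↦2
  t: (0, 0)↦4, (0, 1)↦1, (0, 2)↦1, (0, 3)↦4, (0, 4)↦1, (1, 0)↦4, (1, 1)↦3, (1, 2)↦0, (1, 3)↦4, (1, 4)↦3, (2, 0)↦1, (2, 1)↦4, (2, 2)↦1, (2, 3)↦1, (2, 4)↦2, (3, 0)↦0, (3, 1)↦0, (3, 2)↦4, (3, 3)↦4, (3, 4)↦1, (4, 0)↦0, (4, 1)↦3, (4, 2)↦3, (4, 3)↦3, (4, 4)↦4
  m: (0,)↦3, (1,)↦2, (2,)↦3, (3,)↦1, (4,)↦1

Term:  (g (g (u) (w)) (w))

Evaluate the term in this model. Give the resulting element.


  u = 1
  w = 2
  (g (u) (w)) = g(1, 2) = 3
  w = 2
  (g (g (u) (w)) (w)) = g(3, 2) = 0

value = 0


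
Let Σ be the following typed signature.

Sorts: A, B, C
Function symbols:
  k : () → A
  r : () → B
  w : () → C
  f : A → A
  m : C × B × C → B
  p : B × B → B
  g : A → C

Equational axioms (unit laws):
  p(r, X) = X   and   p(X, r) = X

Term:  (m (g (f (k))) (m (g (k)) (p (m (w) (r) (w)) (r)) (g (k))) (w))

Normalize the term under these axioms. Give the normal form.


1. (m (g (f (k))) (m (g (k)) (p (m (w) (r) (w)) (r)) (g (k))) (w))  →  (m (g (f (k))) (m (g (k)) (m (w) (r) (w)) (g (k))) (w))

normal form = (m (g (f (k))) (m (g (k)) (m (w) (r) (w)) (g (k))) (w))


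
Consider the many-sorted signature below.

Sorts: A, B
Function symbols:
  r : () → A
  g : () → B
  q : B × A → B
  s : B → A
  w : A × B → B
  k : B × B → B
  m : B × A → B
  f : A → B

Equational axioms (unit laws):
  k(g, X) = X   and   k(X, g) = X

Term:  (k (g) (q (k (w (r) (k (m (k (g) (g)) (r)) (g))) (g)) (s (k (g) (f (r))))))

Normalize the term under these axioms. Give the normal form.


normal form = (q (w (r) (m (g) (r))) (s (f (r))))

1. (k (g) (q (k (w (r) (k (m (k (g) (g)) (r)) (g))) (g)) (s (k (g) (f (r))))))  →  (q (k (w (r) (k (m (k (g) (g)) (r)) (g))) (g)) (s (k (g) (f (r)))))
2. (q (k (w (r) (k (m (k (g) (g)) (r)) (g))) (g)) (s (k (g) (f (r)))))  →  (q (w (r) (k (m (k (g) (g)) (r)) (g))) (s (k (g) (f (r)))))
3. (q (w (r) (k (m (k (g) (g)) (r)) (g))) (s (k (g) (f (r)))))  →  (q (w (r) (m (k (g) (g)) (r))) (s (k (g) (f (r)))))
4. (q (w (r) (m (k (g) (g)) (r))) (s (k (g) (f (r)))))  →  (q (w (r) (m (g) (r))) (s (k (g) (f (r)))))
5. (q (w (r) (m (g) (r))) (s (k (g) (f (r)))))  →  (q (w (r) (m (g) (r))) (s (f (r))))


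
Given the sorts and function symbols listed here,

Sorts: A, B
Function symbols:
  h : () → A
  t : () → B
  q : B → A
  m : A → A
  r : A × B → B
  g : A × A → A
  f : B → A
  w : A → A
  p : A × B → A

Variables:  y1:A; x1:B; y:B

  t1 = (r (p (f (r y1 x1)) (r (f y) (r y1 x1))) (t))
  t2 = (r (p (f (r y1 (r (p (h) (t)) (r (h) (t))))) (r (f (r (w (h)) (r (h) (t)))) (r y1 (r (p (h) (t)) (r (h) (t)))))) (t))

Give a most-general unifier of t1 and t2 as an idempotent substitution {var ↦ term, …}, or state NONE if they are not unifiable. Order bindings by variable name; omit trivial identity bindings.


{x1 ↦ (r (p (h) (t)) (r (h) (t))), y ↦ (r (w (h)) (r (h) (t)))}


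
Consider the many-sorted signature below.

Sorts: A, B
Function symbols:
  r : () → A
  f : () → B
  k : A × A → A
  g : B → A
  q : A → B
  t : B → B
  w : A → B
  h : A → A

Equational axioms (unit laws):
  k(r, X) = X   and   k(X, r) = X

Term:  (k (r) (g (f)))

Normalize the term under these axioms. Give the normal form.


1. (k (r) (g (f)))  →  (g (f))

normal form = (g (f))


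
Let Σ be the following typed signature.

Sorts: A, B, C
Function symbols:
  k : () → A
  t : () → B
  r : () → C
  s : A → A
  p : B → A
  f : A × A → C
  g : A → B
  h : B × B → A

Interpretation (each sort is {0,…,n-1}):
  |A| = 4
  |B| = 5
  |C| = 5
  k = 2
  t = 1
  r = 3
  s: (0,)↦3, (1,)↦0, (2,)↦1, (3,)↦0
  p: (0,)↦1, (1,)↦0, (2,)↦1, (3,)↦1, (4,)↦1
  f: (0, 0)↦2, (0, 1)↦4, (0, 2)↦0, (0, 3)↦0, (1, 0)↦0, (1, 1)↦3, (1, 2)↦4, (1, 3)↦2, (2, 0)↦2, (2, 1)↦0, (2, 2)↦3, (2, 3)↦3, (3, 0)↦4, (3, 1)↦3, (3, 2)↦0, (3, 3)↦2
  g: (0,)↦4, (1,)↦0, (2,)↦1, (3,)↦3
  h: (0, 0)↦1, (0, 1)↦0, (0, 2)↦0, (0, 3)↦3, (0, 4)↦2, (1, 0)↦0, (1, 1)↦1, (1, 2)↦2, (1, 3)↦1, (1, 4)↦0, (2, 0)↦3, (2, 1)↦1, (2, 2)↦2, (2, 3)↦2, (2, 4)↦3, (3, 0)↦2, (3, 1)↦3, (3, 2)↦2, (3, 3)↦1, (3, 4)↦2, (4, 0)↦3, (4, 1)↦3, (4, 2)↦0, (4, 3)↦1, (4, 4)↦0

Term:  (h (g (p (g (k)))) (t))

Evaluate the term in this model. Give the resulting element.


  k = 2
  (g (k)) = g(2,) = 1
  (p (g (k))) = p(1,) = 0
  (g (p (g (k)))) = g(0,) = 4
  t = 1
  (h (g (p (g (k)))) (t)) = h(4, 1) = 3

value = 3


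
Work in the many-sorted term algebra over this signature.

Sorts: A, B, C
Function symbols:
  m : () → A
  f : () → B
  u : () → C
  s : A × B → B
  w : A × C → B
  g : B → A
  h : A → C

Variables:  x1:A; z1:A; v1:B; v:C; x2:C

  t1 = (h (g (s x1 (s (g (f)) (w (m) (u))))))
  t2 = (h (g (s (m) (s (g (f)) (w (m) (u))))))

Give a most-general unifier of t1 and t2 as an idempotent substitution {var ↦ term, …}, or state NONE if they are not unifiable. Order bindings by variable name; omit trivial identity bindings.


{x1 ↦ (m)}


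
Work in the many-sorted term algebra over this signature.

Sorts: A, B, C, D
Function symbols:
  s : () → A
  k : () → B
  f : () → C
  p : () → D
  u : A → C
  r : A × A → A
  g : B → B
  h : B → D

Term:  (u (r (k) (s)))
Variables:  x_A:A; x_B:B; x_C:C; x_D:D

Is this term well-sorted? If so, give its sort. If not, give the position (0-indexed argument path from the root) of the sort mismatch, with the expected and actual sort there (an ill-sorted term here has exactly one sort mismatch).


    (k) : B
    (s) : A
  (r (k) (s)) : ✗ arg 0 at [0, 0] has sort B, expected A

ill-sorted at position [0, 0]: expected A, got B


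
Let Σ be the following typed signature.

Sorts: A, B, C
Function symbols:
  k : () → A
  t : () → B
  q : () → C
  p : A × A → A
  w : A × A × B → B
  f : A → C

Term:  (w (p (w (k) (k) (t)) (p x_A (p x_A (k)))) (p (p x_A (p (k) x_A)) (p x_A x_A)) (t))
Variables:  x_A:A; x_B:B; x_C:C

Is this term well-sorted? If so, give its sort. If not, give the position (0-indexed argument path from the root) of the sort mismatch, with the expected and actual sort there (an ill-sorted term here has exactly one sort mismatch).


      (k) : A
      (k) : A
      (t) : B
    (w (k) (k) (t)) : B
      x_A : A
        x_A : A
        (k) : A
      (p x_A (k)) : A
    (p x_A (p x_A (k))) : A
  (p (w (k) (k) (t)) (p x_A (p x_A (k)))) : ✗ arg 0 at [0, 0] has sort B, expected A
      x_A : A
        (k) : A
        x_A : A
      (p (k) x_A) : A
    (p x_A (p (k) x_A)) : A
      x_A : A
      x_A : A
    (p x_A x_A) : A
  (p (p x_A (p (k) x_A)) (p x_A x_A)) : A
  (t) : B

ill-sorted at position [0, 0]: expected A, got B


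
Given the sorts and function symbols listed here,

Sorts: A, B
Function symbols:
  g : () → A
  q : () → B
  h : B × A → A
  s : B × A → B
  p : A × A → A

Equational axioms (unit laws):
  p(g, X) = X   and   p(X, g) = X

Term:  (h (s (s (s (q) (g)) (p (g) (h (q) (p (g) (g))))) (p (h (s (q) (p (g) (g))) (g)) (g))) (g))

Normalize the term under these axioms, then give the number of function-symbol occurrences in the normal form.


size = 15

1. (h (s (s (s (q) (g)) (p (g) (h (q) (p (g) (g))))) (p (h (s (q) (p (g) (g))) (g)) (g))) (g))  →  (h (s (s (s (q) (g)) (h (q) (p (g) (g)))) (p (h (s (q) (p (g) (g))) (g)) (g))) (g))
2. (h (s (s (s (q) (g)) (h (q) (p (g) (g)))) (p (h (s (q) (p (g) (g))) (g)) (g))) (g))  →  (h (s (s (s (q) (g)) (h (q) (g))) (p (h (s (q) (p (g) (g))) (g)) (g))) (g))
3. (h (s (s (s (q) (g)) (h (q) (g))) (p (h (s (q) (p (g) (g))) (g)) (g))) (g))  →  (h (s (s (s (q) (g)) (h (q) (g))) (h (s (q) (p (g) (g))) (g))) (g))
4. (h (s (s (s (q) (g)) (h (q) (g))) (h (s (q) (p (g) (g))) (g))) (g))  →  (h (s (s (s (q) (g)) (h (q) (g))) (h (s (q) (g)) (g))) (g))
normal form: (h (s (s (s (q) (g)) (h (q) (g))) (h (s (q) (g)) (g))) (g))


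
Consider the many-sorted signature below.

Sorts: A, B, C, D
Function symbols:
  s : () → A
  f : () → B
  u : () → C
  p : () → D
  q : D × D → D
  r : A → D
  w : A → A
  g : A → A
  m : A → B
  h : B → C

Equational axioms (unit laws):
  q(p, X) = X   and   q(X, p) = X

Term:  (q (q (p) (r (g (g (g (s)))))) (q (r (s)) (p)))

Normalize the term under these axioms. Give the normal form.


normal form = (q (r (g (g (g (s))))) (r (s)))

1. (q (q (p) (r (g (g (g (s)))))) (q (r (s)) (p)))  →  (q (r (g (g (g (s))))) (q (r (s)) (p)))
2. (q (r (g (g (g (s))))) (q (r (s)) (p)))  →  (q (r (g (g (g (s))))) (r (s)))


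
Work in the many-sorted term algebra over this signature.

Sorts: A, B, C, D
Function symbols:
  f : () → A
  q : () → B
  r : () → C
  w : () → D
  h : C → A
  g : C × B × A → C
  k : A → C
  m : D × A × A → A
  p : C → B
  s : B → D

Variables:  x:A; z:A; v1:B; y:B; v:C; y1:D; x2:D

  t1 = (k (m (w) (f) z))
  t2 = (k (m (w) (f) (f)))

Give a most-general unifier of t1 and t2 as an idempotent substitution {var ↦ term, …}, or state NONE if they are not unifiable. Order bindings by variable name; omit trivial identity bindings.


{z ↦ (f)}


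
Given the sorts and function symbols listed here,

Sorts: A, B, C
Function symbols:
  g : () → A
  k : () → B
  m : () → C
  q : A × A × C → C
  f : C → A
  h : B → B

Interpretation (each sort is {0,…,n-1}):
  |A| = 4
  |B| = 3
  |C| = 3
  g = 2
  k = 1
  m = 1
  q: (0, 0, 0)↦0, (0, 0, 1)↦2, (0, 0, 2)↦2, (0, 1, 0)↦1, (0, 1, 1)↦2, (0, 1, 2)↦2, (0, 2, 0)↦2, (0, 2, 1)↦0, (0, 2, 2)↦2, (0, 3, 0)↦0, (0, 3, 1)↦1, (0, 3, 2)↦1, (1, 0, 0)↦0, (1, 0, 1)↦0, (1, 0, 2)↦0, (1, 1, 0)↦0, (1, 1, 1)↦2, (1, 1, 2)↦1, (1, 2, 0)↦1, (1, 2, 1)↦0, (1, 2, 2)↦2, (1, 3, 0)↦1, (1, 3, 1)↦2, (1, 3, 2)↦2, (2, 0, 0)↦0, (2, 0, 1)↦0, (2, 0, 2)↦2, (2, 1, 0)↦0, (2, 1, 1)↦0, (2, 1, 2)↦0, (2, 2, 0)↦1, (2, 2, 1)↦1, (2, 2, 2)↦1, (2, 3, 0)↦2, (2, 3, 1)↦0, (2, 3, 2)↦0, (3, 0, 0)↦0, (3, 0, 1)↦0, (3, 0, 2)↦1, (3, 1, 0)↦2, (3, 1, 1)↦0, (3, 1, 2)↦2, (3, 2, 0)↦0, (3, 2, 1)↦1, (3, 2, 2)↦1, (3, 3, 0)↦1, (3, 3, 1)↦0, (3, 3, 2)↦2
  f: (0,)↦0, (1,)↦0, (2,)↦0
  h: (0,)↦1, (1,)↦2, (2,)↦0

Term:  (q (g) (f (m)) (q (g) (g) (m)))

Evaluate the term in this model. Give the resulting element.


  g = 2
  m = 1
  (f (m)) = f(1,) = 0
  g = 2
  g = 2
  m = 1
  (q (g) (g) (m)) = q(2, 2, 1) = 1
  (q (g) (f (m)) (q (g) (g) (m))) = q(2, 0, 1) = 0

value = 0
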